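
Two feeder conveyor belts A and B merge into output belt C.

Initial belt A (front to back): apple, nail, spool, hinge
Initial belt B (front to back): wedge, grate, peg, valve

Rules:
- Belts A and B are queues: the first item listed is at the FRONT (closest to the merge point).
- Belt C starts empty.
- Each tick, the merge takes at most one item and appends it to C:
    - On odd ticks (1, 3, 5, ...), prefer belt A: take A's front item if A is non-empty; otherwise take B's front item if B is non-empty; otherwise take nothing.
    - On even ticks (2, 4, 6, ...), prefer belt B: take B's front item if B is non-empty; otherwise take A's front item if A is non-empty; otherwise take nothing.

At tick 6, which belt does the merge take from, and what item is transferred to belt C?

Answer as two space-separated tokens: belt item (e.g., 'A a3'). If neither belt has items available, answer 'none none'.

Answer: B peg

Derivation:
Tick 1: prefer A, take apple from A; A=[nail,spool,hinge] B=[wedge,grate,peg,valve] C=[apple]
Tick 2: prefer B, take wedge from B; A=[nail,spool,hinge] B=[grate,peg,valve] C=[apple,wedge]
Tick 3: prefer A, take nail from A; A=[spool,hinge] B=[grate,peg,valve] C=[apple,wedge,nail]
Tick 4: prefer B, take grate from B; A=[spool,hinge] B=[peg,valve] C=[apple,wedge,nail,grate]
Tick 5: prefer A, take spool from A; A=[hinge] B=[peg,valve] C=[apple,wedge,nail,grate,spool]
Tick 6: prefer B, take peg from B; A=[hinge] B=[valve] C=[apple,wedge,nail,grate,spool,peg]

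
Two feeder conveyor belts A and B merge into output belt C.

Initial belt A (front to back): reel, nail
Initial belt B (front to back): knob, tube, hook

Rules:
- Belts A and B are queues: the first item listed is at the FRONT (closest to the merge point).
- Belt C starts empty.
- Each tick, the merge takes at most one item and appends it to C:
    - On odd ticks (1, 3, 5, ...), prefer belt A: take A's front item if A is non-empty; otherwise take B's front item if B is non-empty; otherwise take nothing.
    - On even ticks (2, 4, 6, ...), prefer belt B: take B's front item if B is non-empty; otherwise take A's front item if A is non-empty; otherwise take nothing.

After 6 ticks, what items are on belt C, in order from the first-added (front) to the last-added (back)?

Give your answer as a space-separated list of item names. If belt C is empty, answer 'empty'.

Answer: reel knob nail tube hook

Derivation:
Tick 1: prefer A, take reel from A; A=[nail] B=[knob,tube,hook] C=[reel]
Tick 2: prefer B, take knob from B; A=[nail] B=[tube,hook] C=[reel,knob]
Tick 3: prefer A, take nail from A; A=[-] B=[tube,hook] C=[reel,knob,nail]
Tick 4: prefer B, take tube from B; A=[-] B=[hook] C=[reel,knob,nail,tube]
Tick 5: prefer A, take hook from B; A=[-] B=[-] C=[reel,knob,nail,tube,hook]
Tick 6: prefer B, both empty, nothing taken; A=[-] B=[-] C=[reel,knob,nail,tube,hook]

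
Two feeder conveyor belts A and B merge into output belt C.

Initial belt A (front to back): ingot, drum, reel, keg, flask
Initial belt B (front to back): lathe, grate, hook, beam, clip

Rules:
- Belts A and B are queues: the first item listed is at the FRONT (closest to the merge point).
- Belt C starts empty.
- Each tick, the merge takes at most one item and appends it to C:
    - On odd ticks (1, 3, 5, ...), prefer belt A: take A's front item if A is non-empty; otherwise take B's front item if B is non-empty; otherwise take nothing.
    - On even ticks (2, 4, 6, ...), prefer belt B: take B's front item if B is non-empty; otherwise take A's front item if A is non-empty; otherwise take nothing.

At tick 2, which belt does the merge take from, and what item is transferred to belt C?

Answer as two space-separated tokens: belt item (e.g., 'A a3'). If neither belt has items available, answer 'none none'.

Tick 1: prefer A, take ingot from A; A=[drum,reel,keg,flask] B=[lathe,grate,hook,beam,clip] C=[ingot]
Tick 2: prefer B, take lathe from B; A=[drum,reel,keg,flask] B=[grate,hook,beam,clip] C=[ingot,lathe]

Answer: B lathe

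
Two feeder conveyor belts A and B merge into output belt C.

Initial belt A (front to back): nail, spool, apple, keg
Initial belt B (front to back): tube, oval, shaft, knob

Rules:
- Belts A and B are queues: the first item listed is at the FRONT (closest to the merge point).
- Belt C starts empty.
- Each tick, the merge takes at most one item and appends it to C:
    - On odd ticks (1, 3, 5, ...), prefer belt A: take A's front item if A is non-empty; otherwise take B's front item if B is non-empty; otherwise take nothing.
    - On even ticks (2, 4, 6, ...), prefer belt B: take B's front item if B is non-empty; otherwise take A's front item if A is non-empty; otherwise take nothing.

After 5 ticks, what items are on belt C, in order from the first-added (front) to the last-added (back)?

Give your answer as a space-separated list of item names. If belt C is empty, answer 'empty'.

Tick 1: prefer A, take nail from A; A=[spool,apple,keg] B=[tube,oval,shaft,knob] C=[nail]
Tick 2: prefer B, take tube from B; A=[spool,apple,keg] B=[oval,shaft,knob] C=[nail,tube]
Tick 3: prefer A, take spool from A; A=[apple,keg] B=[oval,shaft,knob] C=[nail,tube,spool]
Tick 4: prefer B, take oval from B; A=[apple,keg] B=[shaft,knob] C=[nail,tube,spool,oval]
Tick 5: prefer A, take apple from A; A=[keg] B=[shaft,knob] C=[nail,tube,spool,oval,apple]

Answer: nail tube spool oval apple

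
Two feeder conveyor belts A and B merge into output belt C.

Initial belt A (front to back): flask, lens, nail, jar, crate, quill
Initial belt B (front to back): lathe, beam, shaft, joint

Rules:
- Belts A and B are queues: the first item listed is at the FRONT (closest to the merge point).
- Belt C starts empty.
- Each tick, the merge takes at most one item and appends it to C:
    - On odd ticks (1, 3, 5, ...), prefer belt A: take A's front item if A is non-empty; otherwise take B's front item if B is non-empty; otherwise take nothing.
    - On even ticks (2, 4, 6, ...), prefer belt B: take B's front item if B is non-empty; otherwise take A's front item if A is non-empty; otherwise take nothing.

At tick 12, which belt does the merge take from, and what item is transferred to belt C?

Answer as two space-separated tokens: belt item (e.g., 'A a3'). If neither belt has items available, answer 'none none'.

Tick 1: prefer A, take flask from A; A=[lens,nail,jar,crate,quill] B=[lathe,beam,shaft,joint] C=[flask]
Tick 2: prefer B, take lathe from B; A=[lens,nail,jar,crate,quill] B=[beam,shaft,joint] C=[flask,lathe]
Tick 3: prefer A, take lens from A; A=[nail,jar,crate,quill] B=[beam,shaft,joint] C=[flask,lathe,lens]
Tick 4: prefer B, take beam from B; A=[nail,jar,crate,quill] B=[shaft,joint] C=[flask,lathe,lens,beam]
Tick 5: prefer A, take nail from A; A=[jar,crate,quill] B=[shaft,joint] C=[flask,lathe,lens,beam,nail]
Tick 6: prefer B, take shaft from B; A=[jar,crate,quill] B=[joint] C=[flask,lathe,lens,beam,nail,shaft]
Tick 7: prefer A, take jar from A; A=[crate,quill] B=[joint] C=[flask,lathe,lens,beam,nail,shaft,jar]
Tick 8: prefer B, take joint from B; A=[crate,quill] B=[-] C=[flask,lathe,lens,beam,nail,shaft,jar,joint]
Tick 9: prefer A, take crate from A; A=[quill] B=[-] C=[flask,lathe,lens,beam,nail,shaft,jar,joint,crate]
Tick 10: prefer B, take quill from A; A=[-] B=[-] C=[flask,lathe,lens,beam,nail,shaft,jar,joint,crate,quill]
Tick 11: prefer A, both empty, nothing taken; A=[-] B=[-] C=[flask,lathe,lens,beam,nail,shaft,jar,joint,crate,quill]
Tick 12: prefer B, both empty, nothing taken; A=[-] B=[-] C=[flask,lathe,lens,beam,nail,shaft,jar,joint,crate,quill]

Answer: none none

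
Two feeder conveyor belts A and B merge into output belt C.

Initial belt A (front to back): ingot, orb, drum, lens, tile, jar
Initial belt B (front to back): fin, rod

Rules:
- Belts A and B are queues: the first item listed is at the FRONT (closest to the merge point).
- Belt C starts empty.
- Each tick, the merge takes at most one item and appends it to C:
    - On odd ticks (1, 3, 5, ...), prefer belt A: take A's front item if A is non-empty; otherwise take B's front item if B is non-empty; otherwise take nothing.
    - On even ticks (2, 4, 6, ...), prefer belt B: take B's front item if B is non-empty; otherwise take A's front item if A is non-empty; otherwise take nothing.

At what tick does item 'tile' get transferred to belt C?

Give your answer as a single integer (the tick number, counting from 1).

Tick 1: prefer A, take ingot from A; A=[orb,drum,lens,tile,jar] B=[fin,rod] C=[ingot]
Tick 2: prefer B, take fin from B; A=[orb,drum,lens,tile,jar] B=[rod] C=[ingot,fin]
Tick 3: prefer A, take orb from A; A=[drum,lens,tile,jar] B=[rod] C=[ingot,fin,orb]
Tick 4: prefer B, take rod from B; A=[drum,lens,tile,jar] B=[-] C=[ingot,fin,orb,rod]
Tick 5: prefer A, take drum from A; A=[lens,tile,jar] B=[-] C=[ingot,fin,orb,rod,drum]
Tick 6: prefer B, take lens from A; A=[tile,jar] B=[-] C=[ingot,fin,orb,rod,drum,lens]
Tick 7: prefer A, take tile from A; A=[jar] B=[-] C=[ingot,fin,orb,rod,drum,lens,tile]

Answer: 7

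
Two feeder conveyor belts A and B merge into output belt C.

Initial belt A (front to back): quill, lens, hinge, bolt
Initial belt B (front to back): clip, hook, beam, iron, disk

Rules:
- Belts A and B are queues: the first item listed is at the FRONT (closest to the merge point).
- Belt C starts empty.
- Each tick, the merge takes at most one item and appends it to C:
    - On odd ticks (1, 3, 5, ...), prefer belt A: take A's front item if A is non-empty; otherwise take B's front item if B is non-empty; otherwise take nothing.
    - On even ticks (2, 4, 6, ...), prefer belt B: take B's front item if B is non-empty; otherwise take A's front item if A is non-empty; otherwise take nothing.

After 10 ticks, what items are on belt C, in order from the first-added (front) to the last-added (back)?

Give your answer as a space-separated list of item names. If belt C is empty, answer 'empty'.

Answer: quill clip lens hook hinge beam bolt iron disk

Derivation:
Tick 1: prefer A, take quill from A; A=[lens,hinge,bolt] B=[clip,hook,beam,iron,disk] C=[quill]
Tick 2: prefer B, take clip from B; A=[lens,hinge,bolt] B=[hook,beam,iron,disk] C=[quill,clip]
Tick 3: prefer A, take lens from A; A=[hinge,bolt] B=[hook,beam,iron,disk] C=[quill,clip,lens]
Tick 4: prefer B, take hook from B; A=[hinge,bolt] B=[beam,iron,disk] C=[quill,clip,lens,hook]
Tick 5: prefer A, take hinge from A; A=[bolt] B=[beam,iron,disk] C=[quill,clip,lens,hook,hinge]
Tick 6: prefer B, take beam from B; A=[bolt] B=[iron,disk] C=[quill,clip,lens,hook,hinge,beam]
Tick 7: prefer A, take bolt from A; A=[-] B=[iron,disk] C=[quill,clip,lens,hook,hinge,beam,bolt]
Tick 8: prefer B, take iron from B; A=[-] B=[disk] C=[quill,clip,lens,hook,hinge,beam,bolt,iron]
Tick 9: prefer A, take disk from B; A=[-] B=[-] C=[quill,clip,lens,hook,hinge,beam,bolt,iron,disk]
Tick 10: prefer B, both empty, nothing taken; A=[-] B=[-] C=[quill,clip,lens,hook,hinge,beam,bolt,iron,disk]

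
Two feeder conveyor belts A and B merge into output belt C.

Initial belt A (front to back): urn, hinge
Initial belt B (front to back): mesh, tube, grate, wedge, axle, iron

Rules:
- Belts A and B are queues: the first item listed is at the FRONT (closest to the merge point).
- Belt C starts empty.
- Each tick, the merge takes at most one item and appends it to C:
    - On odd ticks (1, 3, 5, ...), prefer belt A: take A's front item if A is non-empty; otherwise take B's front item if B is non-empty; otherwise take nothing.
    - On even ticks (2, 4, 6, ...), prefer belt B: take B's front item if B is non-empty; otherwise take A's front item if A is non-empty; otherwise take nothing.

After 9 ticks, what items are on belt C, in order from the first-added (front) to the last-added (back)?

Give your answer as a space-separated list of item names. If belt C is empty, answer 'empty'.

Tick 1: prefer A, take urn from A; A=[hinge] B=[mesh,tube,grate,wedge,axle,iron] C=[urn]
Tick 2: prefer B, take mesh from B; A=[hinge] B=[tube,grate,wedge,axle,iron] C=[urn,mesh]
Tick 3: prefer A, take hinge from A; A=[-] B=[tube,grate,wedge,axle,iron] C=[urn,mesh,hinge]
Tick 4: prefer B, take tube from B; A=[-] B=[grate,wedge,axle,iron] C=[urn,mesh,hinge,tube]
Tick 5: prefer A, take grate from B; A=[-] B=[wedge,axle,iron] C=[urn,mesh,hinge,tube,grate]
Tick 6: prefer B, take wedge from B; A=[-] B=[axle,iron] C=[urn,mesh,hinge,tube,grate,wedge]
Tick 7: prefer A, take axle from B; A=[-] B=[iron] C=[urn,mesh,hinge,tube,grate,wedge,axle]
Tick 8: prefer B, take iron from B; A=[-] B=[-] C=[urn,mesh,hinge,tube,grate,wedge,axle,iron]
Tick 9: prefer A, both empty, nothing taken; A=[-] B=[-] C=[urn,mesh,hinge,tube,grate,wedge,axle,iron]

Answer: urn mesh hinge tube grate wedge axle iron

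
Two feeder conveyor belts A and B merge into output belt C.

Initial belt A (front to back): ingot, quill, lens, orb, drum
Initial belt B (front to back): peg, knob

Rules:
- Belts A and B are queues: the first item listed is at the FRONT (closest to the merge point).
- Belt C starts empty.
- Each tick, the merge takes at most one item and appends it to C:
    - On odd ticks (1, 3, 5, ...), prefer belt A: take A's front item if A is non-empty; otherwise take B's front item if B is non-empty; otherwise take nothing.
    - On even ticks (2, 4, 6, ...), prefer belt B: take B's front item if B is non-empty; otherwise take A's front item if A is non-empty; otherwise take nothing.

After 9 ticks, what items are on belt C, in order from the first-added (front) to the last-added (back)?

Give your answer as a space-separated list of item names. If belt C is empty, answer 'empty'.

Answer: ingot peg quill knob lens orb drum

Derivation:
Tick 1: prefer A, take ingot from A; A=[quill,lens,orb,drum] B=[peg,knob] C=[ingot]
Tick 2: prefer B, take peg from B; A=[quill,lens,orb,drum] B=[knob] C=[ingot,peg]
Tick 3: prefer A, take quill from A; A=[lens,orb,drum] B=[knob] C=[ingot,peg,quill]
Tick 4: prefer B, take knob from B; A=[lens,orb,drum] B=[-] C=[ingot,peg,quill,knob]
Tick 5: prefer A, take lens from A; A=[orb,drum] B=[-] C=[ingot,peg,quill,knob,lens]
Tick 6: prefer B, take orb from A; A=[drum] B=[-] C=[ingot,peg,quill,knob,lens,orb]
Tick 7: prefer A, take drum from A; A=[-] B=[-] C=[ingot,peg,quill,knob,lens,orb,drum]
Tick 8: prefer B, both empty, nothing taken; A=[-] B=[-] C=[ingot,peg,quill,knob,lens,orb,drum]
Tick 9: prefer A, both empty, nothing taken; A=[-] B=[-] C=[ingot,peg,quill,knob,lens,orb,drum]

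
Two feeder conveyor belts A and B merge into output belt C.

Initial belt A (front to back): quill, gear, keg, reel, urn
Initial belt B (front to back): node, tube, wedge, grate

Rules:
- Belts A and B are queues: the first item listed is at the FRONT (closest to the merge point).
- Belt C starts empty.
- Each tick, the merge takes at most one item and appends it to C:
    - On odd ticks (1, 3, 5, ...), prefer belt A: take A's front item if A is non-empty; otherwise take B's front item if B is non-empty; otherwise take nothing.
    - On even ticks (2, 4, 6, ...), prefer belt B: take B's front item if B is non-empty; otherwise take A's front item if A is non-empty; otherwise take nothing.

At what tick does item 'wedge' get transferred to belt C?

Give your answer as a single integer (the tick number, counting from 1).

Tick 1: prefer A, take quill from A; A=[gear,keg,reel,urn] B=[node,tube,wedge,grate] C=[quill]
Tick 2: prefer B, take node from B; A=[gear,keg,reel,urn] B=[tube,wedge,grate] C=[quill,node]
Tick 3: prefer A, take gear from A; A=[keg,reel,urn] B=[tube,wedge,grate] C=[quill,node,gear]
Tick 4: prefer B, take tube from B; A=[keg,reel,urn] B=[wedge,grate] C=[quill,node,gear,tube]
Tick 5: prefer A, take keg from A; A=[reel,urn] B=[wedge,grate] C=[quill,node,gear,tube,keg]
Tick 6: prefer B, take wedge from B; A=[reel,urn] B=[grate] C=[quill,node,gear,tube,keg,wedge]

Answer: 6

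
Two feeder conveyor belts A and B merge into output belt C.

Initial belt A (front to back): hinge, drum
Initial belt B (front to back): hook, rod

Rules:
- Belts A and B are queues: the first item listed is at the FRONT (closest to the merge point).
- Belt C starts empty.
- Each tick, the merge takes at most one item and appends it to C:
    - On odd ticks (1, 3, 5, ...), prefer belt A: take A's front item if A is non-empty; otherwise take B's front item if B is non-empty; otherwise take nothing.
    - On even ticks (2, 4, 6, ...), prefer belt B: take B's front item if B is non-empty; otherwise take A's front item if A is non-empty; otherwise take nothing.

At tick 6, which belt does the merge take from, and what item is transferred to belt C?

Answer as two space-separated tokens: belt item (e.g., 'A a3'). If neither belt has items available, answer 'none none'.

Answer: none none

Derivation:
Tick 1: prefer A, take hinge from A; A=[drum] B=[hook,rod] C=[hinge]
Tick 2: prefer B, take hook from B; A=[drum] B=[rod] C=[hinge,hook]
Tick 3: prefer A, take drum from A; A=[-] B=[rod] C=[hinge,hook,drum]
Tick 4: prefer B, take rod from B; A=[-] B=[-] C=[hinge,hook,drum,rod]
Tick 5: prefer A, both empty, nothing taken; A=[-] B=[-] C=[hinge,hook,drum,rod]
Tick 6: prefer B, both empty, nothing taken; A=[-] B=[-] C=[hinge,hook,drum,rod]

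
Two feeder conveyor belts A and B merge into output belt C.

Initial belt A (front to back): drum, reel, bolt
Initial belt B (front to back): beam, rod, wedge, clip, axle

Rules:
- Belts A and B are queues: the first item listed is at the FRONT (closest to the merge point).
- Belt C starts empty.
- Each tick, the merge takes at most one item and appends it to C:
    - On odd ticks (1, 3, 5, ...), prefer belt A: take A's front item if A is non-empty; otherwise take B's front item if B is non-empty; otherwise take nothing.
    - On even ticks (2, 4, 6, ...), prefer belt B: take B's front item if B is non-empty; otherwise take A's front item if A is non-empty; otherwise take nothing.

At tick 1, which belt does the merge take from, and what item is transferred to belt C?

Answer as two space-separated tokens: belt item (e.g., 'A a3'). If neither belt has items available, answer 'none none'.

Answer: A drum

Derivation:
Tick 1: prefer A, take drum from A; A=[reel,bolt] B=[beam,rod,wedge,clip,axle] C=[drum]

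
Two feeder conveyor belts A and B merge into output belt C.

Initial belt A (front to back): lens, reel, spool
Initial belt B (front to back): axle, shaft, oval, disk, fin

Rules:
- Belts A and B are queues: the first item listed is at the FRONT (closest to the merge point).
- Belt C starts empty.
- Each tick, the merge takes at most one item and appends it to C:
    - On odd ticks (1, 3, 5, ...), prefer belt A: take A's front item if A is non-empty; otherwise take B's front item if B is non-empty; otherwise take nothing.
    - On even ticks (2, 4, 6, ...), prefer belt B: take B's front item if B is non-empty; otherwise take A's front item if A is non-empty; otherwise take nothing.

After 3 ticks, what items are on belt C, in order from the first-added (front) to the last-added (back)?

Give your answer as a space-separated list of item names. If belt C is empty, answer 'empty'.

Tick 1: prefer A, take lens from A; A=[reel,spool] B=[axle,shaft,oval,disk,fin] C=[lens]
Tick 2: prefer B, take axle from B; A=[reel,spool] B=[shaft,oval,disk,fin] C=[lens,axle]
Tick 3: prefer A, take reel from A; A=[spool] B=[shaft,oval,disk,fin] C=[lens,axle,reel]

Answer: lens axle reel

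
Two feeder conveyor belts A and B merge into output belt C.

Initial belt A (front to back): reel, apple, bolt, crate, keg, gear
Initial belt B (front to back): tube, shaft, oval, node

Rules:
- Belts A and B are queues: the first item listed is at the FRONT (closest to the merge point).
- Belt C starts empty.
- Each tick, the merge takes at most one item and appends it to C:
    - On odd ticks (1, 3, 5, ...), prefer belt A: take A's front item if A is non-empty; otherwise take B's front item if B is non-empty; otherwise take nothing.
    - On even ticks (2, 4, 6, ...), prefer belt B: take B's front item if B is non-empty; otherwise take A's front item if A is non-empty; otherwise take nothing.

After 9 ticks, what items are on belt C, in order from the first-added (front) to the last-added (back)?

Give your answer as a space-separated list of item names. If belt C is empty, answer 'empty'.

Answer: reel tube apple shaft bolt oval crate node keg

Derivation:
Tick 1: prefer A, take reel from A; A=[apple,bolt,crate,keg,gear] B=[tube,shaft,oval,node] C=[reel]
Tick 2: prefer B, take tube from B; A=[apple,bolt,crate,keg,gear] B=[shaft,oval,node] C=[reel,tube]
Tick 3: prefer A, take apple from A; A=[bolt,crate,keg,gear] B=[shaft,oval,node] C=[reel,tube,apple]
Tick 4: prefer B, take shaft from B; A=[bolt,crate,keg,gear] B=[oval,node] C=[reel,tube,apple,shaft]
Tick 5: prefer A, take bolt from A; A=[crate,keg,gear] B=[oval,node] C=[reel,tube,apple,shaft,bolt]
Tick 6: prefer B, take oval from B; A=[crate,keg,gear] B=[node] C=[reel,tube,apple,shaft,bolt,oval]
Tick 7: prefer A, take crate from A; A=[keg,gear] B=[node] C=[reel,tube,apple,shaft,bolt,oval,crate]
Tick 8: prefer B, take node from B; A=[keg,gear] B=[-] C=[reel,tube,apple,shaft,bolt,oval,crate,node]
Tick 9: prefer A, take keg from A; A=[gear] B=[-] C=[reel,tube,apple,shaft,bolt,oval,crate,node,keg]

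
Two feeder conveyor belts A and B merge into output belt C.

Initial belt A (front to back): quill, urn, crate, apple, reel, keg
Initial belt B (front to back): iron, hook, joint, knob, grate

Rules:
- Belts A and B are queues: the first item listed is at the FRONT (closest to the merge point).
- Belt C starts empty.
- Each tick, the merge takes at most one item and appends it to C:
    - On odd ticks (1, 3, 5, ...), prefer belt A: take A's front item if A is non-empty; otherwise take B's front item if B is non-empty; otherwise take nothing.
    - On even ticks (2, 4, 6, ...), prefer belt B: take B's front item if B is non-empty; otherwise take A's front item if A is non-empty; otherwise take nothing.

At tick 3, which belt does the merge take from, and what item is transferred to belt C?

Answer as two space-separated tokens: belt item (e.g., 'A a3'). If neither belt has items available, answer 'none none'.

Tick 1: prefer A, take quill from A; A=[urn,crate,apple,reel,keg] B=[iron,hook,joint,knob,grate] C=[quill]
Tick 2: prefer B, take iron from B; A=[urn,crate,apple,reel,keg] B=[hook,joint,knob,grate] C=[quill,iron]
Tick 3: prefer A, take urn from A; A=[crate,apple,reel,keg] B=[hook,joint,knob,grate] C=[quill,iron,urn]

Answer: A urn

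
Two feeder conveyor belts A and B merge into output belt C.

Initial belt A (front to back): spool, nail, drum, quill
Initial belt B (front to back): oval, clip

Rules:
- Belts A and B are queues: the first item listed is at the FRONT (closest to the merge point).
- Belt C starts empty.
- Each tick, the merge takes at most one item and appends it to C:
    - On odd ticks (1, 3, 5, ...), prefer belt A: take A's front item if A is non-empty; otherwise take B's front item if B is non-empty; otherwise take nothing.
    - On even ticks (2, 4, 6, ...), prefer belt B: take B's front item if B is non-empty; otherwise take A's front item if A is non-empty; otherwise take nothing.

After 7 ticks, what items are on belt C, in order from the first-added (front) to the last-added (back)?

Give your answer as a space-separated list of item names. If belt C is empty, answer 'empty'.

Tick 1: prefer A, take spool from A; A=[nail,drum,quill] B=[oval,clip] C=[spool]
Tick 2: prefer B, take oval from B; A=[nail,drum,quill] B=[clip] C=[spool,oval]
Tick 3: prefer A, take nail from A; A=[drum,quill] B=[clip] C=[spool,oval,nail]
Tick 4: prefer B, take clip from B; A=[drum,quill] B=[-] C=[spool,oval,nail,clip]
Tick 5: prefer A, take drum from A; A=[quill] B=[-] C=[spool,oval,nail,clip,drum]
Tick 6: prefer B, take quill from A; A=[-] B=[-] C=[spool,oval,nail,clip,drum,quill]
Tick 7: prefer A, both empty, nothing taken; A=[-] B=[-] C=[spool,oval,nail,clip,drum,quill]

Answer: spool oval nail clip drum quill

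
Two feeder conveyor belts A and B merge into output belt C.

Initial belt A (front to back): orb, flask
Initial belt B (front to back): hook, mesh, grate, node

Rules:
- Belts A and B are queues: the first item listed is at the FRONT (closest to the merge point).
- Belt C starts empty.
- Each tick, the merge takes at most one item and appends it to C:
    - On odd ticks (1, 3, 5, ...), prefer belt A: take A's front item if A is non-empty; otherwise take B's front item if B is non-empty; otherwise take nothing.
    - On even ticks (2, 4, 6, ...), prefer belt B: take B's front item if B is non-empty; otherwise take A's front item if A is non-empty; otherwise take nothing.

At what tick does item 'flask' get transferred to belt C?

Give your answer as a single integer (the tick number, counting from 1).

Tick 1: prefer A, take orb from A; A=[flask] B=[hook,mesh,grate,node] C=[orb]
Tick 2: prefer B, take hook from B; A=[flask] B=[mesh,grate,node] C=[orb,hook]
Tick 3: prefer A, take flask from A; A=[-] B=[mesh,grate,node] C=[orb,hook,flask]

Answer: 3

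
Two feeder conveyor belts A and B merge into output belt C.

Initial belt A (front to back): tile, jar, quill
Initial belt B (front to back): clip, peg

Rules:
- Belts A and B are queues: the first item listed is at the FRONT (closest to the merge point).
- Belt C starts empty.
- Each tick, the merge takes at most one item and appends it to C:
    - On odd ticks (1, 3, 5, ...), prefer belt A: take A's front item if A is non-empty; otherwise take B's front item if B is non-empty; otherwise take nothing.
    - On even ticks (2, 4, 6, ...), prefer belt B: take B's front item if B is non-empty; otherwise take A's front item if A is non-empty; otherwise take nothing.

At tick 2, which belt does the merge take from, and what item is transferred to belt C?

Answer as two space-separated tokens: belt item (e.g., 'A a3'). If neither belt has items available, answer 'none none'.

Tick 1: prefer A, take tile from A; A=[jar,quill] B=[clip,peg] C=[tile]
Tick 2: prefer B, take clip from B; A=[jar,quill] B=[peg] C=[tile,clip]

Answer: B clip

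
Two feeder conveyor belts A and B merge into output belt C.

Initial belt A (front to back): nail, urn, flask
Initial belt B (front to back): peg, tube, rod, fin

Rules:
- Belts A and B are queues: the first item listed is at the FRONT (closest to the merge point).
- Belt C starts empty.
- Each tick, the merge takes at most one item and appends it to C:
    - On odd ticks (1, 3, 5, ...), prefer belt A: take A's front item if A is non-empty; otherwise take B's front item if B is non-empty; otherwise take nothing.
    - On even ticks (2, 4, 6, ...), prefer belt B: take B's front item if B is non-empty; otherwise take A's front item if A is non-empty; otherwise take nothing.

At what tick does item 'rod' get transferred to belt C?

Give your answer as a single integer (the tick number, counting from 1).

Tick 1: prefer A, take nail from A; A=[urn,flask] B=[peg,tube,rod,fin] C=[nail]
Tick 2: prefer B, take peg from B; A=[urn,flask] B=[tube,rod,fin] C=[nail,peg]
Tick 3: prefer A, take urn from A; A=[flask] B=[tube,rod,fin] C=[nail,peg,urn]
Tick 4: prefer B, take tube from B; A=[flask] B=[rod,fin] C=[nail,peg,urn,tube]
Tick 5: prefer A, take flask from A; A=[-] B=[rod,fin] C=[nail,peg,urn,tube,flask]
Tick 6: prefer B, take rod from B; A=[-] B=[fin] C=[nail,peg,urn,tube,flask,rod]

Answer: 6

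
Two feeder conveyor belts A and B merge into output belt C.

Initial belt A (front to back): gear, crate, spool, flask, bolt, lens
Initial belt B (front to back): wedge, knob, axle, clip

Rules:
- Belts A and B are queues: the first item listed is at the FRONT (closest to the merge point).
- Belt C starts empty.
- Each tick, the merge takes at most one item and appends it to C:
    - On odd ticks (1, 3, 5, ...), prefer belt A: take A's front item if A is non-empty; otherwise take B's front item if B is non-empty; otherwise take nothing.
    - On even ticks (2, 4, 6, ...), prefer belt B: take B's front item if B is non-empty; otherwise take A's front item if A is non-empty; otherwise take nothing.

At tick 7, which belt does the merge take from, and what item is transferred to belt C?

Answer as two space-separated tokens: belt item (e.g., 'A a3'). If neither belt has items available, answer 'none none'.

Answer: A flask

Derivation:
Tick 1: prefer A, take gear from A; A=[crate,spool,flask,bolt,lens] B=[wedge,knob,axle,clip] C=[gear]
Tick 2: prefer B, take wedge from B; A=[crate,spool,flask,bolt,lens] B=[knob,axle,clip] C=[gear,wedge]
Tick 3: prefer A, take crate from A; A=[spool,flask,bolt,lens] B=[knob,axle,clip] C=[gear,wedge,crate]
Tick 4: prefer B, take knob from B; A=[spool,flask,bolt,lens] B=[axle,clip] C=[gear,wedge,crate,knob]
Tick 5: prefer A, take spool from A; A=[flask,bolt,lens] B=[axle,clip] C=[gear,wedge,crate,knob,spool]
Tick 6: prefer B, take axle from B; A=[flask,bolt,lens] B=[clip] C=[gear,wedge,crate,knob,spool,axle]
Tick 7: prefer A, take flask from A; A=[bolt,lens] B=[clip] C=[gear,wedge,crate,knob,spool,axle,flask]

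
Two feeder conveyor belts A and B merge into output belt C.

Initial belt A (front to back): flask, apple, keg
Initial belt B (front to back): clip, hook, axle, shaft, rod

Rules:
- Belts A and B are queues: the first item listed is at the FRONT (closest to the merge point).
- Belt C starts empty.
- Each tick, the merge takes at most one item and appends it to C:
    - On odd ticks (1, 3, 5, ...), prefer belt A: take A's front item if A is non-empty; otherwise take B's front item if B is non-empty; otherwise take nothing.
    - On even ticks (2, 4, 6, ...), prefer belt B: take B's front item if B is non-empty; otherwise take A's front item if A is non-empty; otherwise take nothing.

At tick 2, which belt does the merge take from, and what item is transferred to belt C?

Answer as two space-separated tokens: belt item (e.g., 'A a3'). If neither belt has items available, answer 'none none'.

Tick 1: prefer A, take flask from A; A=[apple,keg] B=[clip,hook,axle,shaft,rod] C=[flask]
Tick 2: prefer B, take clip from B; A=[apple,keg] B=[hook,axle,shaft,rod] C=[flask,clip]

Answer: B clip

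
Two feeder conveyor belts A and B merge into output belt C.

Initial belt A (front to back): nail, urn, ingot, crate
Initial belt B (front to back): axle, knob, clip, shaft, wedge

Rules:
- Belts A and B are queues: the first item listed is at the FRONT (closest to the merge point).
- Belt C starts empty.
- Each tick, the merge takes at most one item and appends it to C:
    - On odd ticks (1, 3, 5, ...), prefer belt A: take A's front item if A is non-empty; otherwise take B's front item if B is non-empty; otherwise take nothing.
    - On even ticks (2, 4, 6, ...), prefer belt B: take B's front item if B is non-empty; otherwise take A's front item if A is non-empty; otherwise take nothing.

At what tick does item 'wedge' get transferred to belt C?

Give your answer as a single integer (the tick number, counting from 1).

Answer: 9

Derivation:
Tick 1: prefer A, take nail from A; A=[urn,ingot,crate] B=[axle,knob,clip,shaft,wedge] C=[nail]
Tick 2: prefer B, take axle from B; A=[urn,ingot,crate] B=[knob,clip,shaft,wedge] C=[nail,axle]
Tick 3: prefer A, take urn from A; A=[ingot,crate] B=[knob,clip,shaft,wedge] C=[nail,axle,urn]
Tick 4: prefer B, take knob from B; A=[ingot,crate] B=[clip,shaft,wedge] C=[nail,axle,urn,knob]
Tick 5: prefer A, take ingot from A; A=[crate] B=[clip,shaft,wedge] C=[nail,axle,urn,knob,ingot]
Tick 6: prefer B, take clip from B; A=[crate] B=[shaft,wedge] C=[nail,axle,urn,knob,ingot,clip]
Tick 7: prefer A, take crate from A; A=[-] B=[shaft,wedge] C=[nail,axle,urn,knob,ingot,clip,crate]
Tick 8: prefer B, take shaft from B; A=[-] B=[wedge] C=[nail,axle,urn,knob,ingot,clip,crate,shaft]
Tick 9: prefer A, take wedge from B; A=[-] B=[-] C=[nail,axle,urn,knob,ingot,clip,crate,shaft,wedge]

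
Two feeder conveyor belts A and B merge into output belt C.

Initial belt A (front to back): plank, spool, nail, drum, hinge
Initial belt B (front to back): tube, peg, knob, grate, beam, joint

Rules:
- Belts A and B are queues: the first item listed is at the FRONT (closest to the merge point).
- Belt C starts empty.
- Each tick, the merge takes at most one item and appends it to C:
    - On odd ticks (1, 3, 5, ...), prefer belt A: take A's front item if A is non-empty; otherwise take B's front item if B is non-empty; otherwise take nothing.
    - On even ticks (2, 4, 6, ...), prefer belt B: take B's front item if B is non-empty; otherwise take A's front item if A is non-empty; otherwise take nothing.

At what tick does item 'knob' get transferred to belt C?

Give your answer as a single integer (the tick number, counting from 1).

Answer: 6

Derivation:
Tick 1: prefer A, take plank from A; A=[spool,nail,drum,hinge] B=[tube,peg,knob,grate,beam,joint] C=[plank]
Tick 2: prefer B, take tube from B; A=[spool,nail,drum,hinge] B=[peg,knob,grate,beam,joint] C=[plank,tube]
Tick 3: prefer A, take spool from A; A=[nail,drum,hinge] B=[peg,knob,grate,beam,joint] C=[plank,tube,spool]
Tick 4: prefer B, take peg from B; A=[nail,drum,hinge] B=[knob,grate,beam,joint] C=[plank,tube,spool,peg]
Tick 5: prefer A, take nail from A; A=[drum,hinge] B=[knob,grate,beam,joint] C=[plank,tube,spool,peg,nail]
Tick 6: prefer B, take knob from B; A=[drum,hinge] B=[grate,beam,joint] C=[plank,tube,spool,peg,nail,knob]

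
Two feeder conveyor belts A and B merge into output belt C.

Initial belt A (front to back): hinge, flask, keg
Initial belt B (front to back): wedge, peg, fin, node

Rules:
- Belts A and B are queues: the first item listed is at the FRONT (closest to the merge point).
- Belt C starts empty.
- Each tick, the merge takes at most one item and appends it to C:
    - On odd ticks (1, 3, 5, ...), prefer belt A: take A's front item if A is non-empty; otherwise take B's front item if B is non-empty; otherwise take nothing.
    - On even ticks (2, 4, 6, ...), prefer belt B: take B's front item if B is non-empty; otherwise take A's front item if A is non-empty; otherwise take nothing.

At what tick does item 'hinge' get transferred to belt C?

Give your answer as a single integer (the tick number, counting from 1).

Answer: 1

Derivation:
Tick 1: prefer A, take hinge from A; A=[flask,keg] B=[wedge,peg,fin,node] C=[hinge]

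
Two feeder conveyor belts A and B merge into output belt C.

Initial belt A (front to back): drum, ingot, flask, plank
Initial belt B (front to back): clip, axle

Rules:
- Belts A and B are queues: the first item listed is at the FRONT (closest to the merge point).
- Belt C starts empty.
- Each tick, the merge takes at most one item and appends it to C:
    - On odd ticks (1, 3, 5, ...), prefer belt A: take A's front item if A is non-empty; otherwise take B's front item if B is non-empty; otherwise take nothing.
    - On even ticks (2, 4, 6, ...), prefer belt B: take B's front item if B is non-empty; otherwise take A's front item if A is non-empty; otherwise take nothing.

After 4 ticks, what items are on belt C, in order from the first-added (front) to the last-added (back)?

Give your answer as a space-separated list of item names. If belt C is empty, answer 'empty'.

Answer: drum clip ingot axle

Derivation:
Tick 1: prefer A, take drum from A; A=[ingot,flask,plank] B=[clip,axle] C=[drum]
Tick 2: prefer B, take clip from B; A=[ingot,flask,plank] B=[axle] C=[drum,clip]
Tick 3: prefer A, take ingot from A; A=[flask,plank] B=[axle] C=[drum,clip,ingot]
Tick 4: prefer B, take axle from B; A=[flask,plank] B=[-] C=[drum,clip,ingot,axle]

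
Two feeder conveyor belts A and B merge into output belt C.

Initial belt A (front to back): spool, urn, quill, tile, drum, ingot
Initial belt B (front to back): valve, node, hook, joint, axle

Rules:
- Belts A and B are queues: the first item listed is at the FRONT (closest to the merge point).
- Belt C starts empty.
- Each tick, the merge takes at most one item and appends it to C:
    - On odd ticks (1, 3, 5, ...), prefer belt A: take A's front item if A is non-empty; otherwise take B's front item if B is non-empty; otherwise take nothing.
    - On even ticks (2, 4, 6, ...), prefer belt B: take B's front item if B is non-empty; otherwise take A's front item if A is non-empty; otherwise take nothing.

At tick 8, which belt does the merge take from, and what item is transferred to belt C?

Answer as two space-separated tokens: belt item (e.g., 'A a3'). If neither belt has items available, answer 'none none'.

Tick 1: prefer A, take spool from A; A=[urn,quill,tile,drum,ingot] B=[valve,node,hook,joint,axle] C=[spool]
Tick 2: prefer B, take valve from B; A=[urn,quill,tile,drum,ingot] B=[node,hook,joint,axle] C=[spool,valve]
Tick 3: prefer A, take urn from A; A=[quill,tile,drum,ingot] B=[node,hook,joint,axle] C=[spool,valve,urn]
Tick 4: prefer B, take node from B; A=[quill,tile,drum,ingot] B=[hook,joint,axle] C=[spool,valve,urn,node]
Tick 5: prefer A, take quill from A; A=[tile,drum,ingot] B=[hook,joint,axle] C=[spool,valve,urn,node,quill]
Tick 6: prefer B, take hook from B; A=[tile,drum,ingot] B=[joint,axle] C=[spool,valve,urn,node,quill,hook]
Tick 7: prefer A, take tile from A; A=[drum,ingot] B=[joint,axle] C=[spool,valve,urn,node,quill,hook,tile]
Tick 8: prefer B, take joint from B; A=[drum,ingot] B=[axle] C=[spool,valve,urn,node,quill,hook,tile,joint]

Answer: B joint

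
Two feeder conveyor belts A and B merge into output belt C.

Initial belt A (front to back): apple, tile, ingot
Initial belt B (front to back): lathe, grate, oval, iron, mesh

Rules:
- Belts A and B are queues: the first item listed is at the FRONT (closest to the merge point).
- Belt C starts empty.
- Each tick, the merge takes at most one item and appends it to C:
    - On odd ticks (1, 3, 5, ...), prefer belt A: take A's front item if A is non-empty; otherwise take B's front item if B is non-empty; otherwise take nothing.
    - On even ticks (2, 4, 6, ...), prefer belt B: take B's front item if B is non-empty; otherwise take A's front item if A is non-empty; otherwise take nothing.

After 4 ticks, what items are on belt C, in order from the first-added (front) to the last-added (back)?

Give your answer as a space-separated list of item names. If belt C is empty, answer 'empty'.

Tick 1: prefer A, take apple from A; A=[tile,ingot] B=[lathe,grate,oval,iron,mesh] C=[apple]
Tick 2: prefer B, take lathe from B; A=[tile,ingot] B=[grate,oval,iron,mesh] C=[apple,lathe]
Tick 3: prefer A, take tile from A; A=[ingot] B=[grate,oval,iron,mesh] C=[apple,lathe,tile]
Tick 4: prefer B, take grate from B; A=[ingot] B=[oval,iron,mesh] C=[apple,lathe,tile,grate]

Answer: apple lathe tile grate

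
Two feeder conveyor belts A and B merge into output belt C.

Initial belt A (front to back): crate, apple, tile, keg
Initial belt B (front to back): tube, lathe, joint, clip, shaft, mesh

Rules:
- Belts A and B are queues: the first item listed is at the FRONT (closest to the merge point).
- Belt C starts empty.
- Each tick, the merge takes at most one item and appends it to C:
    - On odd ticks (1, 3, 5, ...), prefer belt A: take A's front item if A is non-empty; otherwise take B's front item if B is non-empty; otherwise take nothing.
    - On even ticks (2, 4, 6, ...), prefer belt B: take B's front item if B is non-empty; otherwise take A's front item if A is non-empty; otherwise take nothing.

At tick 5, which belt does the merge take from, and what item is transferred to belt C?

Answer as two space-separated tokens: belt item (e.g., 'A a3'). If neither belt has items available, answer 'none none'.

Tick 1: prefer A, take crate from A; A=[apple,tile,keg] B=[tube,lathe,joint,clip,shaft,mesh] C=[crate]
Tick 2: prefer B, take tube from B; A=[apple,tile,keg] B=[lathe,joint,clip,shaft,mesh] C=[crate,tube]
Tick 3: prefer A, take apple from A; A=[tile,keg] B=[lathe,joint,clip,shaft,mesh] C=[crate,tube,apple]
Tick 4: prefer B, take lathe from B; A=[tile,keg] B=[joint,clip,shaft,mesh] C=[crate,tube,apple,lathe]
Tick 5: prefer A, take tile from A; A=[keg] B=[joint,clip,shaft,mesh] C=[crate,tube,apple,lathe,tile]

Answer: A tile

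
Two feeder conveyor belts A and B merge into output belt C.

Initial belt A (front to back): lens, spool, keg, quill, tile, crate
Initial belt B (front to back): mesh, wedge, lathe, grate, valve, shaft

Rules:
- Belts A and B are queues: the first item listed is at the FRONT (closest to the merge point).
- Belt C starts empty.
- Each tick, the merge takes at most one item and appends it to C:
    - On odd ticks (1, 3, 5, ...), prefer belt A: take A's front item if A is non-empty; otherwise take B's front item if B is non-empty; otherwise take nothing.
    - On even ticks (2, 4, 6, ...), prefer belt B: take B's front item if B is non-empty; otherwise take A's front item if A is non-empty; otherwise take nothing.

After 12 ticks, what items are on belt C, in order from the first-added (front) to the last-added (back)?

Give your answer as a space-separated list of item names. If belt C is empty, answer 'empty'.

Answer: lens mesh spool wedge keg lathe quill grate tile valve crate shaft

Derivation:
Tick 1: prefer A, take lens from A; A=[spool,keg,quill,tile,crate] B=[mesh,wedge,lathe,grate,valve,shaft] C=[lens]
Tick 2: prefer B, take mesh from B; A=[spool,keg,quill,tile,crate] B=[wedge,lathe,grate,valve,shaft] C=[lens,mesh]
Tick 3: prefer A, take spool from A; A=[keg,quill,tile,crate] B=[wedge,lathe,grate,valve,shaft] C=[lens,mesh,spool]
Tick 4: prefer B, take wedge from B; A=[keg,quill,tile,crate] B=[lathe,grate,valve,shaft] C=[lens,mesh,spool,wedge]
Tick 5: prefer A, take keg from A; A=[quill,tile,crate] B=[lathe,grate,valve,shaft] C=[lens,mesh,spool,wedge,keg]
Tick 6: prefer B, take lathe from B; A=[quill,tile,crate] B=[grate,valve,shaft] C=[lens,mesh,spool,wedge,keg,lathe]
Tick 7: prefer A, take quill from A; A=[tile,crate] B=[grate,valve,shaft] C=[lens,mesh,spool,wedge,keg,lathe,quill]
Tick 8: prefer B, take grate from B; A=[tile,crate] B=[valve,shaft] C=[lens,mesh,spool,wedge,keg,lathe,quill,grate]
Tick 9: prefer A, take tile from A; A=[crate] B=[valve,shaft] C=[lens,mesh,spool,wedge,keg,lathe,quill,grate,tile]
Tick 10: prefer B, take valve from B; A=[crate] B=[shaft] C=[lens,mesh,spool,wedge,keg,lathe,quill,grate,tile,valve]
Tick 11: prefer A, take crate from A; A=[-] B=[shaft] C=[lens,mesh,spool,wedge,keg,lathe,quill,grate,tile,valve,crate]
Tick 12: prefer B, take shaft from B; A=[-] B=[-] C=[lens,mesh,spool,wedge,keg,lathe,quill,grate,tile,valve,crate,shaft]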